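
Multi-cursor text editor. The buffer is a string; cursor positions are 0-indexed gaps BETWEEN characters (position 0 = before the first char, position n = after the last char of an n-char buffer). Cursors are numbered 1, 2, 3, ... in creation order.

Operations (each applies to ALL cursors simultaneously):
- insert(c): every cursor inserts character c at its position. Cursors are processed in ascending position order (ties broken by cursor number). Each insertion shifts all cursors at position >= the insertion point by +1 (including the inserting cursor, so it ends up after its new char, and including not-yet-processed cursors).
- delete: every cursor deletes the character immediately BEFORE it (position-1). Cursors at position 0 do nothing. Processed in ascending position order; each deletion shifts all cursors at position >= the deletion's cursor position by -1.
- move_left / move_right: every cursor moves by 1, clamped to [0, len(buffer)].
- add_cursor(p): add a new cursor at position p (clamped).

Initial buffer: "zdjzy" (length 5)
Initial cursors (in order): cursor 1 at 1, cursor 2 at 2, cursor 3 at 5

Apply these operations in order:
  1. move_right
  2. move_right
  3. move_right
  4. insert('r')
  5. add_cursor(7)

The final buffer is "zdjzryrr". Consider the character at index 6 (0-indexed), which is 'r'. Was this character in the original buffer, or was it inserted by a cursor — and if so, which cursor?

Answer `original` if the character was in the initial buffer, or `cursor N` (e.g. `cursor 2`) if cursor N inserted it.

Answer: cursor 2

Derivation:
After op 1 (move_right): buffer="zdjzy" (len 5), cursors c1@2 c2@3 c3@5, authorship .....
After op 2 (move_right): buffer="zdjzy" (len 5), cursors c1@3 c2@4 c3@5, authorship .....
After op 3 (move_right): buffer="zdjzy" (len 5), cursors c1@4 c2@5 c3@5, authorship .....
After op 4 (insert('r')): buffer="zdjzryrr" (len 8), cursors c1@5 c2@8 c3@8, authorship ....1.23
After op 5 (add_cursor(7)): buffer="zdjzryrr" (len 8), cursors c1@5 c4@7 c2@8 c3@8, authorship ....1.23
Authorship (.=original, N=cursor N): . . . . 1 . 2 3
Index 6: author = 2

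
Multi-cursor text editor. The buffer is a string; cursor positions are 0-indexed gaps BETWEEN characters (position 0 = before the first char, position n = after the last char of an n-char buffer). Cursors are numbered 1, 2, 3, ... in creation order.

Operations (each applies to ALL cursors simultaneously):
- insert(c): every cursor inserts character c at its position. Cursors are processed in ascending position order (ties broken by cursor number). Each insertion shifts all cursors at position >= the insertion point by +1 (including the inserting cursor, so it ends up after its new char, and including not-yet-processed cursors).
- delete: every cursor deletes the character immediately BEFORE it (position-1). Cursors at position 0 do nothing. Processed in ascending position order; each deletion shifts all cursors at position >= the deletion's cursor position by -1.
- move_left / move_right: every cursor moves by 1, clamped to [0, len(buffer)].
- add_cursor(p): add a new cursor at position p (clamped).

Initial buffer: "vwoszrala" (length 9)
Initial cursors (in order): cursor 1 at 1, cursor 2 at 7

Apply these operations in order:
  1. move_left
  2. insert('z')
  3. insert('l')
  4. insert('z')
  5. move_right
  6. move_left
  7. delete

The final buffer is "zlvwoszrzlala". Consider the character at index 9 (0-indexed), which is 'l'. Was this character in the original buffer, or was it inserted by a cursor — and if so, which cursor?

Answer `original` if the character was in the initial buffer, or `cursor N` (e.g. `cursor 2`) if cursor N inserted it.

After op 1 (move_left): buffer="vwoszrala" (len 9), cursors c1@0 c2@6, authorship .........
After op 2 (insert('z')): buffer="zvwoszrzala" (len 11), cursors c1@1 c2@8, authorship 1......2...
After op 3 (insert('l')): buffer="zlvwoszrzlala" (len 13), cursors c1@2 c2@10, authorship 11......22...
After op 4 (insert('z')): buffer="zlzvwoszrzlzala" (len 15), cursors c1@3 c2@12, authorship 111......222...
After op 5 (move_right): buffer="zlzvwoszrzlzala" (len 15), cursors c1@4 c2@13, authorship 111......222...
After op 6 (move_left): buffer="zlzvwoszrzlzala" (len 15), cursors c1@3 c2@12, authorship 111......222...
After op 7 (delete): buffer="zlvwoszrzlala" (len 13), cursors c1@2 c2@10, authorship 11......22...
Authorship (.=original, N=cursor N): 1 1 . . . . . . 2 2 . . .
Index 9: author = 2

Answer: cursor 2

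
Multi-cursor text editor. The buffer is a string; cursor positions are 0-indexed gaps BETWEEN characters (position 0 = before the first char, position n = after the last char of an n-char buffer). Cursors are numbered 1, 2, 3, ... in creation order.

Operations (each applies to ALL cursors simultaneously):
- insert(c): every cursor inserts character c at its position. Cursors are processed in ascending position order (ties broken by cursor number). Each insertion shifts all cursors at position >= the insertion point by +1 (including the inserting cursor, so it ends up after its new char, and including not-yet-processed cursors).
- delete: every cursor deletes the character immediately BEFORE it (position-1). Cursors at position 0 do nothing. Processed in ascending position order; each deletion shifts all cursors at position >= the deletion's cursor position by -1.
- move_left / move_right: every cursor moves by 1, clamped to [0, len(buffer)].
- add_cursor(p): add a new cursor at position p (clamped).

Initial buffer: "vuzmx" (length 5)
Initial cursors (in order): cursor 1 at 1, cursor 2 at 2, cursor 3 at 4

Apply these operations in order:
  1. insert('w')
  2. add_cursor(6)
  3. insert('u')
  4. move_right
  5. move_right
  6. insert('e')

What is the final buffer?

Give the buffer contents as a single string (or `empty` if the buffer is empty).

Answer: vwuuweuzmeuwuexe

Derivation:
After op 1 (insert('w')): buffer="vwuwzmwx" (len 8), cursors c1@2 c2@4 c3@7, authorship .1.2..3.
After op 2 (add_cursor(6)): buffer="vwuwzmwx" (len 8), cursors c1@2 c2@4 c4@6 c3@7, authorship .1.2..3.
After op 3 (insert('u')): buffer="vwuuwuzmuwux" (len 12), cursors c1@3 c2@6 c4@9 c3@11, authorship .11.22..433.
After op 4 (move_right): buffer="vwuuwuzmuwux" (len 12), cursors c1@4 c2@7 c4@10 c3@12, authorship .11.22..433.
After op 5 (move_right): buffer="vwuuwuzmuwux" (len 12), cursors c1@5 c2@8 c4@11 c3@12, authorship .11.22..433.
After op 6 (insert('e')): buffer="vwuuweuzmeuwuexe" (len 16), cursors c1@6 c2@10 c4@14 c3@16, authorship .11.212..24334.3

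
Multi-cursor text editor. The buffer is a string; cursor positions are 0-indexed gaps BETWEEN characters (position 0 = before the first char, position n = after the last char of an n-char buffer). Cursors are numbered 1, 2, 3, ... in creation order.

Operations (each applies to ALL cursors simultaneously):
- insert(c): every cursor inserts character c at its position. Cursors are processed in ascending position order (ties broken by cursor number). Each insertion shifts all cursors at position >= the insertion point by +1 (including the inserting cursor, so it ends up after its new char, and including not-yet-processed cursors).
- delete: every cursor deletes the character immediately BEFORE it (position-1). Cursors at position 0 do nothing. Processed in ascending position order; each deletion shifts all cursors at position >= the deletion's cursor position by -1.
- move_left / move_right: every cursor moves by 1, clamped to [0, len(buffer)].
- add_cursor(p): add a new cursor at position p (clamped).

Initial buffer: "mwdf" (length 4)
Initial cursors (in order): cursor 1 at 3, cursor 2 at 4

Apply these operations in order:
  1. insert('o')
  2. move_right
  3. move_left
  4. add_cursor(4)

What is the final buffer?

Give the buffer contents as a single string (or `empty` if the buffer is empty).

After op 1 (insert('o')): buffer="mwdofo" (len 6), cursors c1@4 c2@6, authorship ...1.2
After op 2 (move_right): buffer="mwdofo" (len 6), cursors c1@5 c2@6, authorship ...1.2
After op 3 (move_left): buffer="mwdofo" (len 6), cursors c1@4 c2@5, authorship ...1.2
After op 4 (add_cursor(4)): buffer="mwdofo" (len 6), cursors c1@4 c3@4 c2@5, authorship ...1.2

Answer: mwdofo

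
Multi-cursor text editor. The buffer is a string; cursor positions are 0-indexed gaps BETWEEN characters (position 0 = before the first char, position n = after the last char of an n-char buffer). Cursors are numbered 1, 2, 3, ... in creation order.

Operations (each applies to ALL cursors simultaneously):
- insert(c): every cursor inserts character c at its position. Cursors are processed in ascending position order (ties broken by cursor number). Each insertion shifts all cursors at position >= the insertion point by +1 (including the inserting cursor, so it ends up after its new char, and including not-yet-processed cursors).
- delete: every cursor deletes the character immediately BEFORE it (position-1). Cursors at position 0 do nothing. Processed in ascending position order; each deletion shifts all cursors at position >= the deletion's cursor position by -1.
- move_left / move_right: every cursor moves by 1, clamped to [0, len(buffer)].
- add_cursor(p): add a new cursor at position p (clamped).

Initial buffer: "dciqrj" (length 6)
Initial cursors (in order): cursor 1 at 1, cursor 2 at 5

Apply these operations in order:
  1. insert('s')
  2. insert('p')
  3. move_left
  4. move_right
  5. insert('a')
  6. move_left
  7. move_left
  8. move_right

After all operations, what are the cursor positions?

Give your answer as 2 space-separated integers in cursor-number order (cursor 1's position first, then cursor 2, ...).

After op 1 (insert('s')): buffer="dsciqrsj" (len 8), cursors c1@2 c2@7, authorship .1....2.
After op 2 (insert('p')): buffer="dspciqrspj" (len 10), cursors c1@3 c2@9, authorship .11....22.
After op 3 (move_left): buffer="dspciqrspj" (len 10), cursors c1@2 c2@8, authorship .11....22.
After op 4 (move_right): buffer="dspciqrspj" (len 10), cursors c1@3 c2@9, authorship .11....22.
After op 5 (insert('a')): buffer="dspaciqrspaj" (len 12), cursors c1@4 c2@11, authorship .111....222.
After op 6 (move_left): buffer="dspaciqrspaj" (len 12), cursors c1@3 c2@10, authorship .111....222.
After op 7 (move_left): buffer="dspaciqrspaj" (len 12), cursors c1@2 c2@9, authorship .111....222.
After op 8 (move_right): buffer="dspaciqrspaj" (len 12), cursors c1@3 c2@10, authorship .111....222.

Answer: 3 10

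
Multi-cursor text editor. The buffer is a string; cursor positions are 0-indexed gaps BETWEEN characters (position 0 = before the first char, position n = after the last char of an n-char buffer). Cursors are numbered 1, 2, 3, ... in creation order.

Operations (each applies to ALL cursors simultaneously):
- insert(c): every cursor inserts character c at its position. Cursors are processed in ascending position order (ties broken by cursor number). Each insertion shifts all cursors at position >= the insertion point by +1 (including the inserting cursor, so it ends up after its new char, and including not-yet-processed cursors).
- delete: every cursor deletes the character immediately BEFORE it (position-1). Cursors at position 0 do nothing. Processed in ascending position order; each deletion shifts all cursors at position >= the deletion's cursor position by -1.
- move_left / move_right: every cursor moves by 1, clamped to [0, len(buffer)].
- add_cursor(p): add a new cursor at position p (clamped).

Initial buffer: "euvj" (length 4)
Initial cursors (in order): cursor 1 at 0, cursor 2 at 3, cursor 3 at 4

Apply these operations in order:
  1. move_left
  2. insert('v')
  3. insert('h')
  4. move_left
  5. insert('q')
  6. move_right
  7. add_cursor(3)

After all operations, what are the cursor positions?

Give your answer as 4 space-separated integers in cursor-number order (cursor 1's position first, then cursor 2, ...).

Answer: 3 8 12 3

Derivation:
After op 1 (move_left): buffer="euvj" (len 4), cursors c1@0 c2@2 c3@3, authorship ....
After op 2 (insert('v')): buffer="veuvvvj" (len 7), cursors c1@1 c2@4 c3@6, authorship 1..2.3.
After op 3 (insert('h')): buffer="vheuvhvvhj" (len 10), cursors c1@2 c2@6 c3@9, authorship 11..22.33.
After op 4 (move_left): buffer="vheuvhvvhj" (len 10), cursors c1@1 c2@5 c3@8, authorship 11..22.33.
After op 5 (insert('q')): buffer="vqheuvqhvvqhj" (len 13), cursors c1@2 c2@7 c3@11, authorship 111..222.333.
After op 6 (move_right): buffer="vqheuvqhvvqhj" (len 13), cursors c1@3 c2@8 c3@12, authorship 111..222.333.
After op 7 (add_cursor(3)): buffer="vqheuvqhvvqhj" (len 13), cursors c1@3 c4@3 c2@8 c3@12, authorship 111..222.333.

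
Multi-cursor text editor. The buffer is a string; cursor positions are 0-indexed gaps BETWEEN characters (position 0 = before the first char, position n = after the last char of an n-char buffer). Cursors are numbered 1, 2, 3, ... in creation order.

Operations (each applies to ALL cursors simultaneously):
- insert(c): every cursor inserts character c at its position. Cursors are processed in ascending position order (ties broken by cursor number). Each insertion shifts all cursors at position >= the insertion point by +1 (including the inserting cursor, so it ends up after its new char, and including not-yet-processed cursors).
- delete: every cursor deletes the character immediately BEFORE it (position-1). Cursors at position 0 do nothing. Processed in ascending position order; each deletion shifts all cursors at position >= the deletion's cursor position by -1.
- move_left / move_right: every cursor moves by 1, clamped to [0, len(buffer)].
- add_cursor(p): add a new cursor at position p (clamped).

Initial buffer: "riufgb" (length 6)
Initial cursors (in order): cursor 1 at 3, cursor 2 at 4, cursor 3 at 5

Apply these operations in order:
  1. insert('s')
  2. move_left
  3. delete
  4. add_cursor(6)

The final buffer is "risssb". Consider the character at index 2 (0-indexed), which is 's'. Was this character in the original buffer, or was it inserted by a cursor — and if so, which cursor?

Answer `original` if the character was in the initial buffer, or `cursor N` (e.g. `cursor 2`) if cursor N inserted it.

Answer: cursor 1

Derivation:
After op 1 (insert('s')): buffer="riusfsgsb" (len 9), cursors c1@4 c2@6 c3@8, authorship ...1.2.3.
After op 2 (move_left): buffer="riusfsgsb" (len 9), cursors c1@3 c2@5 c3@7, authorship ...1.2.3.
After op 3 (delete): buffer="risssb" (len 6), cursors c1@2 c2@3 c3@4, authorship ..123.
After op 4 (add_cursor(6)): buffer="risssb" (len 6), cursors c1@2 c2@3 c3@4 c4@6, authorship ..123.
Authorship (.=original, N=cursor N): . . 1 2 3 .
Index 2: author = 1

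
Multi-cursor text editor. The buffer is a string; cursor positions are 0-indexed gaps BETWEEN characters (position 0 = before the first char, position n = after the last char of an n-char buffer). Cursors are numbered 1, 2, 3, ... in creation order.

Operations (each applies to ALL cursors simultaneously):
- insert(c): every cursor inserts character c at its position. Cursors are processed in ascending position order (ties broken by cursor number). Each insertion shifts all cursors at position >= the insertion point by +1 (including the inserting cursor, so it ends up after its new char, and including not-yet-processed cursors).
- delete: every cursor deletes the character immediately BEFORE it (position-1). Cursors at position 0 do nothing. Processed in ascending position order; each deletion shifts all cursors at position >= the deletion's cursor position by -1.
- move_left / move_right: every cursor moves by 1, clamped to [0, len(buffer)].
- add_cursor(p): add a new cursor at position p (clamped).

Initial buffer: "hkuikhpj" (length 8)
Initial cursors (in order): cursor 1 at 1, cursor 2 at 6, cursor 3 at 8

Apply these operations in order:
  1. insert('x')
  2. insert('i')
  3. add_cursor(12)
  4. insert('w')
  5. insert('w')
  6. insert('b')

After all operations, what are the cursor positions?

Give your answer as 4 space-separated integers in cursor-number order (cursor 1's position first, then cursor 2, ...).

After op 1 (insert('x')): buffer="hxkuikhxpjx" (len 11), cursors c1@2 c2@8 c3@11, authorship .1.....2..3
After op 2 (insert('i')): buffer="hxikuikhxipjxi" (len 14), cursors c1@3 c2@10 c3@14, authorship .11.....22..33
After op 3 (add_cursor(12)): buffer="hxikuikhxipjxi" (len 14), cursors c1@3 c2@10 c4@12 c3@14, authorship .11.....22..33
After op 4 (insert('w')): buffer="hxiwkuikhxiwpjwxiw" (len 18), cursors c1@4 c2@12 c4@15 c3@18, authorship .111.....222..4333
After op 5 (insert('w')): buffer="hxiwwkuikhxiwwpjwwxiww" (len 22), cursors c1@5 c2@14 c4@18 c3@22, authorship .1111.....2222..443333
After op 6 (insert('b')): buffer="hxiwwbkuikhxiwwbpjwwbxiwwb" (len 26), cursors c1@6 c2@16 c4@21 c3@26, authorship .11111.....22222..44433333

Answer: 6 16 26 21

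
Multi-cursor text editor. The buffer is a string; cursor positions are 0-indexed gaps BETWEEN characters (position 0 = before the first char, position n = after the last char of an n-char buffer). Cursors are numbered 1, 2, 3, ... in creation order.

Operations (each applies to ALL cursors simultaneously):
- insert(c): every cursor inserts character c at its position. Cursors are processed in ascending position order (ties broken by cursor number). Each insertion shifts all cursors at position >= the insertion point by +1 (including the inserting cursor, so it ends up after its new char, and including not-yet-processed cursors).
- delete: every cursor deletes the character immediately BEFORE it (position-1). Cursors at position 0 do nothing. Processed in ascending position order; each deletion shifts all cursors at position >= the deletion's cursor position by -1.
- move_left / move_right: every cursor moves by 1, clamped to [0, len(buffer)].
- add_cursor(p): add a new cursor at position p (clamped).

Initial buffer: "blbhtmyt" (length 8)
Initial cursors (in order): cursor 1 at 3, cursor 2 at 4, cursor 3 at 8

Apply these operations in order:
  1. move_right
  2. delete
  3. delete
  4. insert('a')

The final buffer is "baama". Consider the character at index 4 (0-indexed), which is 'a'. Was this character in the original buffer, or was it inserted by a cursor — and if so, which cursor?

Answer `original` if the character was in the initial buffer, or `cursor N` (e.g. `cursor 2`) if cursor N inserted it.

Answer: cursor 3

Derivation:
After op 1 (move_right): buffer="blbhtmyt" (len 8), cursors c1@4 c2@5 c3@8, authorship ........
After op 2 (delete): buffer="blbmy" (len 5), cursors c1@3 c2@3 c3@5, authorship .....
After op 3 (delete): buffer="bm" (len 2), cursors c1@1 c2@1 c3@2, authorship ..
After op 4 (insert('a')): buffer="baama" (len 5), cursors c1@3 c2@3 c3@5, authorship .12.3
Authorship (.=original, N=cursor N): . 1 2 . 3
Index 4: author = 3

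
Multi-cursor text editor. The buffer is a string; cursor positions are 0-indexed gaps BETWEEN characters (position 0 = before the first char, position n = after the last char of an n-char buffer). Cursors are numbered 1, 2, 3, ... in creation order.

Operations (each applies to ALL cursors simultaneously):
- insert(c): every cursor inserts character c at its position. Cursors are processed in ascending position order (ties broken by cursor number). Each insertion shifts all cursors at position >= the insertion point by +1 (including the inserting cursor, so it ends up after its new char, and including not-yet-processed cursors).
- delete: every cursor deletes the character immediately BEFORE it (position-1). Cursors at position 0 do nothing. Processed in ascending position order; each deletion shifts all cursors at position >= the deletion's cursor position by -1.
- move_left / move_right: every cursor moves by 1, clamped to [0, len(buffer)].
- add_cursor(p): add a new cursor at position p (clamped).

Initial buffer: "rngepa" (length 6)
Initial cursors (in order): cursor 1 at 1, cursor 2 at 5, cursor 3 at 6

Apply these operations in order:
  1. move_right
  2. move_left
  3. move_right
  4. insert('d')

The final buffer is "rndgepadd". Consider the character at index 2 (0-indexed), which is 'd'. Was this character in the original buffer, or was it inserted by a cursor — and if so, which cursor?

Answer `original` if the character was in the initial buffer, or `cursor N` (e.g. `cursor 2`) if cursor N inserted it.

Answer: cursor 1

Derivation:
After op 1 (move_right): buffer="rngepa" (len 6), cursors c1@2 c2@6 c3@6, authorship ......
After op 2 (move_left): buffer="rngepa" (len 6), cursors c1@1 c2@5 c3@5, authorship ......
After op 3 (move_right): buffer="rngepa" (len 6), cursors c1@2 c2@6 c3@6, authorship ......
After op 4 (insert('d')): buffer="rndgepadd" (len 9), cursors c1@3 c2@9 c3@9, authorship ..1....23
Authorship (.=original, N=cursor N): . . 1 . . . . 2 3
Index 2: author = 1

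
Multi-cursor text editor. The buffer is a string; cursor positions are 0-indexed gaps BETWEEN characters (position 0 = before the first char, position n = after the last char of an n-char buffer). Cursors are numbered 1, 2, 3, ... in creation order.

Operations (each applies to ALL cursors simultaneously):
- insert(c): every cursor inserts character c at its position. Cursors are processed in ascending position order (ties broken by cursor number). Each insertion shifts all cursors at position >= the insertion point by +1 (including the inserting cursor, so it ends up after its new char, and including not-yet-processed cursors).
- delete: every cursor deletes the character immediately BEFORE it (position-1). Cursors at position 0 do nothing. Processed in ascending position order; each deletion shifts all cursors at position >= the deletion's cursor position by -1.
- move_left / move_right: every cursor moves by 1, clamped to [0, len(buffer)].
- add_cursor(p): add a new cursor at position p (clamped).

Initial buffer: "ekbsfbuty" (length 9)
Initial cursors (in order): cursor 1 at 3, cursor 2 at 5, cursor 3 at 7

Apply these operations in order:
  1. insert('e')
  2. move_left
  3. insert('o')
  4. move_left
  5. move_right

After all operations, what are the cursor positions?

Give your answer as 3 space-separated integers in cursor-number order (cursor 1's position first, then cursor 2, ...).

After op 1 (insert('e')): buffer="ekbesfebuety" (len 12), cursors c1@4 c2@7 c3@10, authorship ...1..2..3..
After op 2 (move_left): buffer="ekbesfebuety" (len 12), cursors c1@3 c2@6 c3@9, authorship ...1..2..3..
After op 3 (insert('o')): buffer="ekboesfoebuoety" (len 15), cursors c1@4 c2@8 c3@12, authorship ...11..22..33..
After op 4 (move_left): buffer="ekboesfoebuoety" (len 15), cursors c1@3 c2@7 c3@11, authorship ...11..22..33..
After op 5 (move_right): buffer="ekboesfoebuoety" (len 15), cursors c1@4 c2@8 c3@12, authorship ...11..22..33..

Answer: 4 8 12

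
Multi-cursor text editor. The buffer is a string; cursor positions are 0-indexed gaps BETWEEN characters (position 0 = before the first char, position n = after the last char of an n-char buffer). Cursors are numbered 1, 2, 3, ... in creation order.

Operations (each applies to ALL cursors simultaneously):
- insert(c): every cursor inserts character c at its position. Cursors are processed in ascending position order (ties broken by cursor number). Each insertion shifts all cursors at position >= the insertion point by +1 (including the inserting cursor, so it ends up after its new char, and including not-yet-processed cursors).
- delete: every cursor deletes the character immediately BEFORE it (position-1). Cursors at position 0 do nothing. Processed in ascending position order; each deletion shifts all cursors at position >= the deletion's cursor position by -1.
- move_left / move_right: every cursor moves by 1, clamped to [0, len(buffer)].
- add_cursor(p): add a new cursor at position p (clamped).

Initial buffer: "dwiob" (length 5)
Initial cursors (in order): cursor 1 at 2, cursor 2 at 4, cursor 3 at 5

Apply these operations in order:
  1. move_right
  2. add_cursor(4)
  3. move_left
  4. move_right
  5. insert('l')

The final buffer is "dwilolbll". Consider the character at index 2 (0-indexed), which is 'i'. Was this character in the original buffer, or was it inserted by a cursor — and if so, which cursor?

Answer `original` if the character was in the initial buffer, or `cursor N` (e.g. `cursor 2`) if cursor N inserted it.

Answer: original

Derivation:
After op 1 (move_right): buffer="dwiob" (len 5), cursors c1@3 c2@5 c3@5, authorship .....
After op 2 (add_cursor(4)): buffer="dwiob" (len 5), cursors c1@3 c4@4 c2@5 c3@5, authorship .....
After op 3 (move_left): buffer="dwiob" (len 5), cursors c1@2 c4@3 c2@4 c3@4, authorship .....
After op 4 (move_right): buffer="dwiob" (len 5), cursors c1@3 c4@4 c2@5 c3@5, authorship .....
After op 5 (insert('l')): buffer="dwilolbll" (len 9), cursors c1@4 c4@6 c2@9 c3@9, authorship ...1.4.23
Authorship (.=original, N=cursor N): . . . 1 . 4 . 2 3
Index 2: author = original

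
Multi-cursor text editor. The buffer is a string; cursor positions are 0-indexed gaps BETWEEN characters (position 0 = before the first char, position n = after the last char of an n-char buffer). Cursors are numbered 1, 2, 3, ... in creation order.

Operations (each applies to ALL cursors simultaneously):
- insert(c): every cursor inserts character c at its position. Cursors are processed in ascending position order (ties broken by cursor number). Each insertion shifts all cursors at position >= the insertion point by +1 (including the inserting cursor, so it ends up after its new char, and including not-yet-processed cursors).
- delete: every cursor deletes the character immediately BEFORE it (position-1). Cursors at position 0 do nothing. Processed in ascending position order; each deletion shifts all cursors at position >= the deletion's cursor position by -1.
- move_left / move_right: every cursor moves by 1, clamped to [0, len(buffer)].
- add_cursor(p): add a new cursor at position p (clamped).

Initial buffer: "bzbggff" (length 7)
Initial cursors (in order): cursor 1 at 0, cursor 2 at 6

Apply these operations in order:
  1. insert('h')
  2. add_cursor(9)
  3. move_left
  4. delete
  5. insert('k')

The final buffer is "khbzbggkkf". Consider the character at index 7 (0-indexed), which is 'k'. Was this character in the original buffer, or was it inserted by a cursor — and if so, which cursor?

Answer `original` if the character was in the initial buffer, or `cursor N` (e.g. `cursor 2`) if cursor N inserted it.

Answer: cursor 2

Derivation:
After op 1 (insert('h')): buffer="hbzbggfhf" (len 9), cursors c1@1 c2@8, authorship 1......2.
After op 2 (add_cursor(9)): buffer="hbzbggfhf" (len 9), cursors c1@1 c2@8 c3@9, authorship 1......2.
After op 3 (move_left): buffer="hbzbggfhf" (len 9), cursors c1@0 c2@7 c3@8, authorship 1......2.
After op 4 (delete): buffer="hbzbggf" (len 7), cursors c1@0 c2@6 c3@6, authorship 1......
After op 5 (insert('k')): buffer="khbzbggkkf" (len 10), cursors c1@1 c2@9 c3@9, authorship 11.....23.
Authorship (.=original, N=cursor N): 1 1 . . . . . 2 3 .
Index 7: author = 2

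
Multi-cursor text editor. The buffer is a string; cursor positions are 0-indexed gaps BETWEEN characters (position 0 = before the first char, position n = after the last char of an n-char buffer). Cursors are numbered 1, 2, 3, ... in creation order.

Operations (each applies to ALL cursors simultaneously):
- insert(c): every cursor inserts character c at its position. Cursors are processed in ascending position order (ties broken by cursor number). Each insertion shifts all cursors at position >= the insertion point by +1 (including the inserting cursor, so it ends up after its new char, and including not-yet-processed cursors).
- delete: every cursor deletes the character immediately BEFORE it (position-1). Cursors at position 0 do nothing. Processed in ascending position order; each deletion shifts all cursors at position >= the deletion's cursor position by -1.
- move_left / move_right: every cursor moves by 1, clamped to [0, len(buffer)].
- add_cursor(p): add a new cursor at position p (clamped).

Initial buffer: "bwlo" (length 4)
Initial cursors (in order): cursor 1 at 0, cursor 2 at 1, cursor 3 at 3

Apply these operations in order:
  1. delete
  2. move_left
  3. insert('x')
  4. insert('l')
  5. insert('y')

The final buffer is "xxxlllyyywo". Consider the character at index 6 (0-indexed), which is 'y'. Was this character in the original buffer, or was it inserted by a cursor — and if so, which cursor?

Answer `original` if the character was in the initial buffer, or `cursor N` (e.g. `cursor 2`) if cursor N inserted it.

Answer: cursor 1

Derivation:
After op 1 (delete): buffer="wo" (len 2), cursors c1@0 c2@0 c3@1, authorship ..
After op 2 (move_left): buffer="wo" (len 2), cursors c1@0 c2@0 c3@0, authorship ..
After op 3 (insert('x')): buffer="xxxwo" (len 5), cursors c1@3 c2@3 c3@3, authorship 123..
After op 4 (insert('l')): buffer="xxxlllwo" (len 8), cursors c1@6 c2@6 c3@6, authorship 123123..
After op 5 (insert('y')): buffer="xxxlllyyywo" (len 11), cursors c1@9 c2@9 c3@9, authorship 123123123..
Authorship (.=original, N=cursor N): 1 2 3 1 2 3 1 2 3 . .
Index 6: author = 1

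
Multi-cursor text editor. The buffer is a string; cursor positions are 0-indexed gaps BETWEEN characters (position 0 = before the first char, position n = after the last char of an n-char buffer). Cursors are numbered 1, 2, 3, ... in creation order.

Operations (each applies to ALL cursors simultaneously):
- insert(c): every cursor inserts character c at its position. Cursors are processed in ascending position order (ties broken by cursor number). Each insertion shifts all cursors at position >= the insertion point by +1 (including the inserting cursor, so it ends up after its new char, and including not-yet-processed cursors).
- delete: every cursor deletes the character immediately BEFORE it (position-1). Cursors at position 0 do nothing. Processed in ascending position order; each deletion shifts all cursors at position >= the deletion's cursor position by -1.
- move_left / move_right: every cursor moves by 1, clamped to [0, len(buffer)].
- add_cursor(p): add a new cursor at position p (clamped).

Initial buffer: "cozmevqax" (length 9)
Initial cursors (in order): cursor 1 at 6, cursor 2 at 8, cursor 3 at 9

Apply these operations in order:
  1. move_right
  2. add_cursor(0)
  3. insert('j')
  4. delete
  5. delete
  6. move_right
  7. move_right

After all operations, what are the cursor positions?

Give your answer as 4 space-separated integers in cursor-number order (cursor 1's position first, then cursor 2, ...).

Answer: 6 6 6 2

Derivation:
After op 1 (move_right): buffer="cozmevqax" (len 9), cursors c1@7 c2@9 c3@9, authorship .........
After op 2 (add_cursor(0)): buffer="cozmevqax" (len 9), cursors c4@0 c1@7 c2@9 c3@9, authorship .........
After op 3 (insert('j')): buffer="jcozmevqjaxjj" (len 13), cursors c4@1 c1@9 c2@13 c3@13, authorship 4.......1..23
After op 4 (delete): buffer="cozmevqax" (len 9), cursors c4@0 c1@7 c2@9 c3@9, authorship .........
After op 5 (delete): buffer="cozmev" (len 6), cursors c4@0 c1@6 c2@6 c3@6, authorship ......
After op 6 (move_right): buffer="cozmev" (len 6), cursors c4@1 c1@6 c2@6 c3@6, authorship ......
After op 7 (move_right): buffer="cozmev" (len 6), cursors c4@2 c1@6 c2@6 c3@6, authorship ......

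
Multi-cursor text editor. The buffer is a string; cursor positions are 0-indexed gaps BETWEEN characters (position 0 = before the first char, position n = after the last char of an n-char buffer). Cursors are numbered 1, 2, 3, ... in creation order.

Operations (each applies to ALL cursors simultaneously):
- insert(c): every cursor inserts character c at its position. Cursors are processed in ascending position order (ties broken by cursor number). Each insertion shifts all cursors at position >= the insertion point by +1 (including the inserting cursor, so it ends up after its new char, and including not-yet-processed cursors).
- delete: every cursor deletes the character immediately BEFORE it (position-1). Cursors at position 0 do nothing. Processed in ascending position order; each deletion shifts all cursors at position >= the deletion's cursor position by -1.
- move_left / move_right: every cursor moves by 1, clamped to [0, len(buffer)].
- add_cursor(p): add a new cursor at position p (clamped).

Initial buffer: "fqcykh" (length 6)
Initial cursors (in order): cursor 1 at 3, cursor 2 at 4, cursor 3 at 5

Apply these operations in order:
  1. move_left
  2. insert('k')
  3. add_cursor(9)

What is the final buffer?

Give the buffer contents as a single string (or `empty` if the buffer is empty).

After op 1 (move_left): buffer="fqcykh" (len 6), cursors c1@2 c2@3 c3@4, authorship ......
After op 2 (insert('k')): buffer="fqkckykkh" (len 9), cursors c1@3 c2@5 c3@7, authorship ..1.2.3..
After op 3 (add_cursor(9)): buffer="fqkckykkh" (len 9), cursors c1@3 c2@5 c3@7 c4@9, authorship ..1.2.3..

Answer: fqkckykkh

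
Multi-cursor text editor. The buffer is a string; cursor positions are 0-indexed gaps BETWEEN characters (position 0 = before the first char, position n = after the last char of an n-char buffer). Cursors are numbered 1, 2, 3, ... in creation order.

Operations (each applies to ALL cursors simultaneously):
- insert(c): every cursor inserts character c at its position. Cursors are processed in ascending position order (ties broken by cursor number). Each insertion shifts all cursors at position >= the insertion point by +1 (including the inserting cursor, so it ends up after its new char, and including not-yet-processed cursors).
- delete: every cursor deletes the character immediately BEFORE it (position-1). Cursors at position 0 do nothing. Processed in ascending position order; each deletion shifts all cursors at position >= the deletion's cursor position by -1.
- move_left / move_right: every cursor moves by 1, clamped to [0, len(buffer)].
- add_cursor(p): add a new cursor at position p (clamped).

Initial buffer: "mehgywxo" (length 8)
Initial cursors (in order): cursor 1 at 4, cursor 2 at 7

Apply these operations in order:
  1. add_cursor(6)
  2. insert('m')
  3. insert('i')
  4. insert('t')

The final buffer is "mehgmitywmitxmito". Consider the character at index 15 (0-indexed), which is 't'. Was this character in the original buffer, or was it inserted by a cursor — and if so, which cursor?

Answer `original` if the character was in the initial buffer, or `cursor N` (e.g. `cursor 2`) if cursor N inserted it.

After op 1 (add_cursor(6)): buffer="mehgywxo" (len 8), cursors c1@4 c3@6 c2@7, authorship ........
After op 2 (insert('m')): buffer="mehgmywmxmo" (len 11), cursors c1@5 c3@8 c2@10, authorship ....1..3.2.
After op 3 (insert('i')): buffer="mehgmiywmixmio" (len 14), cursors c1@6 c3@10 c2@13, authorship ....11..33.22.
After op 4 (insert('t')): buffer="mehgmitywmitxmito" (len 17), cursors c1@7 c3@12 c2@16, authorship ....111..333.222.
Authorship (.=original, N=cursor N): . . . . 1 1 1 . . 3 3 3 . 2 2 2 .
Index 15: author = 2

Answer: cursor 2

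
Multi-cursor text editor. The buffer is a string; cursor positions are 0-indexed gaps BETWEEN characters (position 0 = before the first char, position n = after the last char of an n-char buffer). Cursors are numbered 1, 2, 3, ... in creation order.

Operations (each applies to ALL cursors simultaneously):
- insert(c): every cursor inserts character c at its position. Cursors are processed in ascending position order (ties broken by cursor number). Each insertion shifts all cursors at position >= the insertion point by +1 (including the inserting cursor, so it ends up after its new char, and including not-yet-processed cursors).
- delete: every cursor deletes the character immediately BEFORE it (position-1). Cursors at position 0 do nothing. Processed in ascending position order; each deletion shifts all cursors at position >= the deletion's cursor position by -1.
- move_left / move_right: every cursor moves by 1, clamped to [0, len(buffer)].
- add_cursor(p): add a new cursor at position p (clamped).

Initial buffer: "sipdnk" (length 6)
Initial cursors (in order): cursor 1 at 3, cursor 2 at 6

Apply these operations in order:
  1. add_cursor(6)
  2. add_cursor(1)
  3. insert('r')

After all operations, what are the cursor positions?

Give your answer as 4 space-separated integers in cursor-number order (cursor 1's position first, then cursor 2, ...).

After op 1 (add_cursor(6)): buffer="sipdnk" (len 6), cursors c1@3 c2@6 c3@6, authorship ......
After op 2 (add_cursor(1)): buffer="sipdnk" (len 6), cursors c4@1 c1@3 c2@6 c3@6, authorship ......
After op 3 (insert('r')): buffer="sriprdnkrr" (len 10), cursors c4@2 c1@5 c2@10 c3@10, authorship .4..1...23

Answer: 5 10 10 2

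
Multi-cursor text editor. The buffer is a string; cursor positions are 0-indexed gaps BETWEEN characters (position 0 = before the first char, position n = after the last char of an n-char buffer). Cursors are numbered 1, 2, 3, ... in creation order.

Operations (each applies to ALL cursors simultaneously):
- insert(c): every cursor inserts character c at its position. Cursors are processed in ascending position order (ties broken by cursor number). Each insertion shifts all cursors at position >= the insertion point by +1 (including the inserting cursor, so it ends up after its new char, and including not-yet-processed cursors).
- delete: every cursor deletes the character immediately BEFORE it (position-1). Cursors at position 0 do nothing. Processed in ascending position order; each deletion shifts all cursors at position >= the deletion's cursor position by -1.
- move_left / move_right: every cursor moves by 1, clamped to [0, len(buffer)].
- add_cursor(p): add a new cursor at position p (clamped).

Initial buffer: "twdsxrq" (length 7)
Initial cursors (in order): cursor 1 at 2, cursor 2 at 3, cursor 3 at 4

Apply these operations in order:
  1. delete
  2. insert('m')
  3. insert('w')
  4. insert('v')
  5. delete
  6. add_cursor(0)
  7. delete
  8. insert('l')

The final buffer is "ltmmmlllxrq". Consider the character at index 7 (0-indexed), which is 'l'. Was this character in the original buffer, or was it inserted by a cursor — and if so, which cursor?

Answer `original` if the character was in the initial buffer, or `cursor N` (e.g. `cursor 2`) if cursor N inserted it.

After op 1 (delete): buffer="txrq" (len 4), cursors c1@1 c2@1 c3@1, authorship ....
After op 2 (insert('m')): buffer="tmmmxrq" (len 7), cursors c1@4 c2@4 c3@4, authorship .123...
After op 3 (insert('w')): buffer="tmmmwwwxrq" (len 10), cursors c1@7 c2@7 c3@7, authorship .123123...
After op 4 (insert('v')): buffer="tmmmwwwvvvxrq" (len 13), cursors c1@10 c2@10 c3@10, authorship .123123123...
After op 5 (delete): buffer="tmmmwwwxrq" (len 10), cursors c1@7 c2@7 c3@7, authorship .123123...
After op 6 (add_cursor(0)): buffer="tmmmwwwxrq" (len 10), cursors c4@0 c1@7 c2@7 c3@7, authorship .123123...
After op 7 (delete): buffer="tmmmxrq" (len 7), cursors c4@0 c1@4 c2@4 c3@4, authorship .123...
After op 8 (insert('l')): buffer="ltmmmlllxrq" (len 11), cursors c4@1 c1@8 c2@8 c3@8, authorship 4.123123...
Authorship (.=original, N=cursor N): 4 . 1 2 3 1 2 3 . . .
Index 7: author = 3

Answer: cursor 3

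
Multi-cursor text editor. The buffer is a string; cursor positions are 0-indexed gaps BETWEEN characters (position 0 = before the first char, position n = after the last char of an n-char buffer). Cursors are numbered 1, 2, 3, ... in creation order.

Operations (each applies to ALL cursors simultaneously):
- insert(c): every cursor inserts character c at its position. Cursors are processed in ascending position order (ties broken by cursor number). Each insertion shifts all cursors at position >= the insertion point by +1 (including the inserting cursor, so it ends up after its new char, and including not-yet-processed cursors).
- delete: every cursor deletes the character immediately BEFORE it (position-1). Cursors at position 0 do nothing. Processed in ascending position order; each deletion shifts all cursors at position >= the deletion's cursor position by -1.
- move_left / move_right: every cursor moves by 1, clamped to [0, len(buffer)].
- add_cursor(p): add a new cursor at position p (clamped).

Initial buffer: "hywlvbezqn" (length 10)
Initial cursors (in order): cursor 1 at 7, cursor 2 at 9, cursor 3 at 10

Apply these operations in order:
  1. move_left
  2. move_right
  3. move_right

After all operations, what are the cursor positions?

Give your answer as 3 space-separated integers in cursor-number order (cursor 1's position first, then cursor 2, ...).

After op 1 (move_left): buffer="hywlvbezqn" (len 10), cursors c1@6 c2@8 c3@9, authorship ..........
After op 2 (move_right): buffer="hywlvbezqn" (len 10), cursors c1@7 c2@9 c3@10, authorship ..........
After op 3 (move_right): buffer="hywlvbezqn" (len 10), cursors c1@8 c2@10 c3@10, authorship ..........

Answer: 8 10 10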